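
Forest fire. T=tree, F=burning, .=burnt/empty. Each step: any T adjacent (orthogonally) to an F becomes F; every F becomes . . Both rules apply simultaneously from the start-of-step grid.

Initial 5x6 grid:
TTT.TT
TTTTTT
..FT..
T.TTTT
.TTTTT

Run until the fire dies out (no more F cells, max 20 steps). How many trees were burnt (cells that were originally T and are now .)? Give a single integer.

Step 1: +3 fires, +1 burnt (F count now 3)
Step 2: +5 fires, +3 burnt (F count now 5)
Step 3: +6 fires, +5 burnt (F count now 6)
Step 4: +5 fires, +6 burnt (F count now 5)
Step 5: +2 fires, +5 burnt (F count now 2)
Step 6: +0 fires, +2 burnt (F count now 0)
Fire out after step 6
Initially T: 22, now '.': 29
Total burnt (originally-T cells now '.'): 21

Answer: 21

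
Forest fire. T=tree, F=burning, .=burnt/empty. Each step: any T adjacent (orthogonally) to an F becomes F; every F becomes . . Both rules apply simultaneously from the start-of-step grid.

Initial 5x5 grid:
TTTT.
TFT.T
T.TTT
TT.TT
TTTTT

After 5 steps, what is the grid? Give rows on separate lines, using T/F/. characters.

Step 1: 3 trees catch fire, 1 burn out
  TFTT.
  F.F.T
  T.TTT
  TT.TT
  TTTTT
Step 2: 4 trees catch fire, 3 burn out
  F.FT.
  ....T
  F.FTT
  TT.TT
  TTTTT
Step 3: 3 trees catch fire, 4 burn out
  ...F.
  ....T
  ...FT
  FT.TT
  TTTTT
Step 4: 4 trees catch fire, 3 burn out
  .....
  ....T
  ....F
  .F.FT
  FTTTT
Step 5: 4 trees catch fire, 4 burn out
  .....
  ....F
  .....
  ....F
  .FTFT

.....
....F
.....
....F
.FTFT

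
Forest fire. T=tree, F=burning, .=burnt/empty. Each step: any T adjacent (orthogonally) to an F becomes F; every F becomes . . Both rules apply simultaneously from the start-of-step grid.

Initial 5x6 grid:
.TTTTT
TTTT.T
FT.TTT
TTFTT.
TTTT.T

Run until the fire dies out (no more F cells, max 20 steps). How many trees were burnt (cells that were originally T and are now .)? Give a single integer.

Answer: 22

Derivation:
Step 1: +6 fires, +2 burnt (F count now 6)
Step 2: +6 fires, +6 burnt (F count now 6)
Step 3: +4 fires, +6 burnt (F count now 4)
Step 4: +3 fires, +4 burnt (F count now 3)
Step 5: +2 fires, +3 burnt (F count now 2)
Step 6: +1 fires, +2 burnt (F count now 1)
Step 7: +0 fires, +1 burnt (F count now 0)
Fire out after step 7
Initially T: 23, now '.': 29
Total burnt (originally-T cells now '.'): 22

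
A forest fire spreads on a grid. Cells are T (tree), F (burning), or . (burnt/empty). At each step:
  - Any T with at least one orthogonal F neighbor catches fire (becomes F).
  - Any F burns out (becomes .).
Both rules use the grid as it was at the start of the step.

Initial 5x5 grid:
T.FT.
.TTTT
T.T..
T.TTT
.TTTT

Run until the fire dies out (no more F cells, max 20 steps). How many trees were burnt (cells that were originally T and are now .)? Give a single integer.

Answer: 13

Derivation:
Step 1: +2 fires, +1 burnt (F count now 2)
Step 2: +3 fires, +2 burnt (F count now 3)
Step 3: +2 fires, +3 burnt (F count now 2)
Step 4: +2 fires, +2 burnt (F count now 2)
Step 5: +3 fires, +2 burnt (F count now 3)
Step 6: +1 fires, +3 burnt (F count now 1)
Step 7: +0 fires, +1 burnt (F count now 0)
Fire out after step 7
Initially T: 16, now '.': 22
Total burnt (originally-T cells now '.'): 13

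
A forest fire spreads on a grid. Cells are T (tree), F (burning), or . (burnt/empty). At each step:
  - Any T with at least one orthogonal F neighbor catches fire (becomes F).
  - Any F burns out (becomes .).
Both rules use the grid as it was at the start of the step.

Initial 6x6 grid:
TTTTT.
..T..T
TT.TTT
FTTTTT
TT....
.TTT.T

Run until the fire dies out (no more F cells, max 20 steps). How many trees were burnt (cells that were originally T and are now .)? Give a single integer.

Step 1: +3 fires, +1 burnt (F count now 3)
Step 2: +3 fires, +3 burnt (F count now 3)
Step 3: +2 fires, +3 burnt (F count now 2)
Step 4: +3 fires, +2 burnt (F count now 3)
Step 5: +3 fires, +3 burnt (F count now 3)
Step 6: +1 fires, +3 burnt (F count now 1)
Step 7: +1 fires, +1 burnt (F count now 1)
Step 8: +0 fires, +1 burnt (F count now 0)
Fire out after step 8
Initially T: 23, now '.': 29
Total burnt (originally-T cells now '.'): 16

Answer: 16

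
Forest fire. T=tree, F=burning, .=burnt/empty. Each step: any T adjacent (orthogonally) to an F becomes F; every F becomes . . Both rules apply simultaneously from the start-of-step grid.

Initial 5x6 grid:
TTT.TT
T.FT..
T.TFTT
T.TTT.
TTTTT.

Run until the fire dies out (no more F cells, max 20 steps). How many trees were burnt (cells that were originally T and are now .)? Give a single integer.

Step 1: +5 fires, +2 burnt (F count now 5)
Step 2: +5 fires, +5 burnt (F count now 5)
Step 3: +3 fires, +5 burnt (F count now 3)
Step 4: +2 fires, +3 burnt (F count now 2)
Step 5: +2 fires, +2 burnt (F count now 2)
Step 6: +1 fires, +2 burnt (F count now 1)
Step 7: +0 fires, +1 burnt (F count now 0)
Fire out after step 7
Initially T: 20, now '.': 28
Total burnt (originally-T cells now '.'): 18

Answer: 18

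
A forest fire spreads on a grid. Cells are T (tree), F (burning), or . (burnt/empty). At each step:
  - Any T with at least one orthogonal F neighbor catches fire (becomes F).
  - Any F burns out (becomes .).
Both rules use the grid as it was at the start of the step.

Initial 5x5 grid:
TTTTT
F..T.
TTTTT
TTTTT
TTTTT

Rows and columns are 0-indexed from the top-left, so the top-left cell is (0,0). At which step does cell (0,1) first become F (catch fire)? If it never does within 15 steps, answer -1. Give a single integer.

Step 1: cell (0,1)='T' (+2 fires, +1 burnt)
Step 2: cell (0,1)='F' (+3 fires, +2 burnt)
  -> target ignites at step 2
Step 3: cell (0,1)='.' (+4 fires, +3 burnt)
Step 4: cell (0,1)='.' (+4 fires, +4 burnt)
Step 5: cell (0,1)='.' (+5 fires, +4 burnt)
Step 6: cell (0,1)='.' (+2 fires, +5 burnt)
Step 7: cell (0,1)='.' (+1 fires, +2 burnt)
Step 8: cell (0,1)='.' (+0 fires, +1 burnt)
  fire out at step 8

2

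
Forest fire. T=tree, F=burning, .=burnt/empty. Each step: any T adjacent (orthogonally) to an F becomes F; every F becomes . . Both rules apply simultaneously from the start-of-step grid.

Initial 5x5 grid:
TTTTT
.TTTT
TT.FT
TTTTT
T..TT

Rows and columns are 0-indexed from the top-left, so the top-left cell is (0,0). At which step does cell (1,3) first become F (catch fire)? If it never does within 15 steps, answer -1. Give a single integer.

Step 1: cell (1,3)='F' (+3 fires, +1 burnt)
  -> target ignites at step 1
Step 2: cell (1,3)='.' (+6 fires, +3 burnt)
Step 3: cell (1,3)='.' (+5 fires, +6 burnt)
Step 4: cell (1,3)='.' (+3 fires, +5 burnt)
Step 5: cell (1,3)='.' (+3 fires, +3 burnt)
Step 6: cell (1,3)='.' (+0 fires, +3 burnt)
  fire out at step 6

1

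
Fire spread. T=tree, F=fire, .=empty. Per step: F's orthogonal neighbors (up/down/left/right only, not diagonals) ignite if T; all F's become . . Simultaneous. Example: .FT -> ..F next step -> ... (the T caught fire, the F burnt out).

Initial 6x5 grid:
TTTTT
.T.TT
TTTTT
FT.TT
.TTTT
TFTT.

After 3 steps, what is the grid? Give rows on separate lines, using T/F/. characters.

Step 1: 5 trees catch fire, 2 burn out
  TTTTT
  .T.TT
  FTTTT
  .F.TT
  .FTTT
  F.FT.
Step 2: 3 trees catch fire, 5 burn out
  TTTTT
  .T.TT
  .FTTT
  ...TT
  ..FTT
  ...F.
Step 3: 3 trees catch fire, 3 burn out
  TTTTT
  .F.TT
  ..FTT
  ...TT
  ...FT
  .....

TTTTT
.F.TT
..FTT
...TT
...FT
.....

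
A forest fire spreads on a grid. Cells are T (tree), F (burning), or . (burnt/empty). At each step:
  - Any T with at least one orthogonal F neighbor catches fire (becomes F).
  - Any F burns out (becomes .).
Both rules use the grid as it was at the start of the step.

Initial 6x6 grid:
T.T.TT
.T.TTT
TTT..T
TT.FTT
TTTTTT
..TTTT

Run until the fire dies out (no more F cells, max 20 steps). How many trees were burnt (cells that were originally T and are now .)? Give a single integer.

Answer: 24

Derivation:
Step 1: +2 fires, +1 burnt (F count now 2)
Step 2: +4 fires, +2 burnt (F count now 4)
Step 3: +5 fires, +4 burnt (F count now 5)
Step 4: +4 fires, +5 burnt (F count now 4)
Step 5: +4 fires, +4 burnt (F count now 4)
Step 6: +5 fires, +4 burnt (F count now 5)
Step 7: +0 fires, +5 burnt (F count now 0)
Fire out after step 7
Initially T: 26, now '.': 34
Total burnt (originally-T cells now '.'): 24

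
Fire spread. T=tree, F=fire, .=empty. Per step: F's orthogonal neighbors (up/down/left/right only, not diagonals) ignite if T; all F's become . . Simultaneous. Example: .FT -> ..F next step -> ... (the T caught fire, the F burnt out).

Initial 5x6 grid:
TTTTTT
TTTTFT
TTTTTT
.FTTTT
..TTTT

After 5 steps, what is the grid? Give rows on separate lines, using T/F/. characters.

Step 1: 6 trees catch fire, 2 burn out
  TTTTFT
  TTTF.F
  TFTTFT
  ..FTTT
  ..TTTT
Step 2: 11 trees catch fire, 6 burn out
  TTTF.F
  TFF...
  F.FF.F
  ...FFT
  ..FTTT
Step 3: 6 trees catch fire, 11 burn out
  TFF...
  F.....
  ......
  .....F
  ...FFT
Step 4: 2 trees catch fire, 6 burn out
  F.....
  ......
  ......
  ......
  .....F
Step 5: 0 trees catch fire, 2 burn out
  ......
  ......
  ......
  ......
  ......

......
......
......
......
......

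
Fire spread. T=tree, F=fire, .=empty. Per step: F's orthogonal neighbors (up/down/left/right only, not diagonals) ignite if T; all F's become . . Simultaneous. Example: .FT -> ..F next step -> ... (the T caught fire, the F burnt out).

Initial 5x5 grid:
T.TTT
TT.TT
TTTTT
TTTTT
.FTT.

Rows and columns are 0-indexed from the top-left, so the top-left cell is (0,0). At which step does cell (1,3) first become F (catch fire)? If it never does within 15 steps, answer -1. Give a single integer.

Step 1: cell (1,3)='T' (+2 fires, +1 burnt)
Step 2: cell (1,3)='T' (+4 fires, +2 burnt)
Step 3: cell (1,3)='T' (+4 fires, +4 burnt)
Step 4: cell (1,3)='T' (+3 fires, +4 burnt)
Step 5: cell (1,3)='F' (+3 fires, +3 burnt)
  -> target ignites at step 5
Step 6: cell (1,3)='.' (+2 fires, +3 burnt)
Step 7: cell (1,3)='.' (+2 fires, +2 burnt)
Step 8: cell (1,3)='.' (+0 fires, +2 burnt)
  fire out at step 8

5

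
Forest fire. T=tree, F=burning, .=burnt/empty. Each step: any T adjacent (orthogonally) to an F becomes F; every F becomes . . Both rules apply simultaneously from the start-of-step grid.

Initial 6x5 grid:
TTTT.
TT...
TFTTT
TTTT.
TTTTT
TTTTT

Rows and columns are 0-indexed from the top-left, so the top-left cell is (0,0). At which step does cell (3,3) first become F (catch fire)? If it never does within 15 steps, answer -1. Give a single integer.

Step 1: cell (3,3)='T' (+4 fires, +1 burnt)
Step 2: cell (3,3)='T' (+6 fires, +4 burnt)
Step 3: cell (3,3)='F' (+7 fires, +6 burnt)
  -> target ignites at step 3
Step 4: cell (3,3)='.' (+4 fires, +7 burnt)
Step 5: cell (3,3)='.' (+2 fires, +4 burnt)
Step 6: cell (3,3)='.' (+1 fires, +2 burnt)
Step 7: cell (3,3)='.' (+0 fires, +1 burnt)
  fire out at step 7

3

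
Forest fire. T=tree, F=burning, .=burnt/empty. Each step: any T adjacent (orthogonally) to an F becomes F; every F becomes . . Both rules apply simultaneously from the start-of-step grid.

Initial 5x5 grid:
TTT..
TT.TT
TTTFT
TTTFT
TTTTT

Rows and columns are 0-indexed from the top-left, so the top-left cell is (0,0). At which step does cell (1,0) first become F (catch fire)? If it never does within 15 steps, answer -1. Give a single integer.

Step 1: cell (1,0)='T' (+6 fires, +2 burnt)
Step 2: cell (1,0)='T' (+5 fires, +6 burnt)
Step 3: cell (1,0)='T' (+4 fires, +5 burnt)
Step 4: cell (1,0)='F' (+3 fires, +4 burnt)
  -> target ignites at step 4
Step 5: cell (1,0)='.' (+2 fires, +3 burnt)
Step 6: cell (1,0)='.' (+0 fires, +2 burnt)
  fire out at step 6

4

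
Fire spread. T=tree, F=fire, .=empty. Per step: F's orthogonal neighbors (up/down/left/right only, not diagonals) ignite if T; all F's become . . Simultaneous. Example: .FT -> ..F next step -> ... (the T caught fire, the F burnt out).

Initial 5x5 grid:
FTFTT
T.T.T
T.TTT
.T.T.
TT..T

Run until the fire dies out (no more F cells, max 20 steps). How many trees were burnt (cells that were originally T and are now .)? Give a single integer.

Answer: 11

Derivation:
Step 1: +4 fires, +2 burnt (F count now 4)
Step 2: +3 fires, +4 burnt (F count now 3)
Step 3: +2 fires, +3 burnt (F count now 2)
Step 4: +2 fires, +2 burnt (F count now 2)
Step 5: +0 fires, +2 burnt (F count now 0)
Fire out after step 5
Initially T: 15, now '.': 21
Total burnt (originally-T cells now '.'): 11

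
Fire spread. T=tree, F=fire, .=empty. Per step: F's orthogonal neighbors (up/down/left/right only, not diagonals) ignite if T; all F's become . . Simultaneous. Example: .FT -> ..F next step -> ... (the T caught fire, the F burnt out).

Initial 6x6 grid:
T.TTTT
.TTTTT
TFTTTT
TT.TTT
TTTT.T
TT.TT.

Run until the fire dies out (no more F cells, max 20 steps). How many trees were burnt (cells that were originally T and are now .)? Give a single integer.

Answer: 28

Derivation:
Step 1: +4 fires, +1 burnt (F count now 4)
Step 2: +4 fires, +4 burnt (F count now 4)
Step 3: +7 fires, +4 burnt (F count now 7)
Step 4: +6 fires, +7 burnt (F count now 6)
Step 5: +4 fires, +6 burnt (F count now 4)
Step 6: +3 fires, +4 burnt (F count now 3)
Step 7: +0 fires, +3 burnt (F count now 0)
Fire out after step 7
Initially T: 29, now '.': 35
Total burnt (originally-T cells now '.'): 28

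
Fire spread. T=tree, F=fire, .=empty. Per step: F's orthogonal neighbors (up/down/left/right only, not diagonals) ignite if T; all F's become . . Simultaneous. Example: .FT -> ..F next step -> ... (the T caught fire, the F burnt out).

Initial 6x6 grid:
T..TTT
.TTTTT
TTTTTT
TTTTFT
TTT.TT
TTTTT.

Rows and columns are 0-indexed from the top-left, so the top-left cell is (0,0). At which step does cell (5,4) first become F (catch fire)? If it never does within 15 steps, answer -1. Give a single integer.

Step 1: cell (5,4)='T' (+4 fires, +1 burnt)
Step 2: cell (5,4)='F' (+6 fires, +4 burnt)
  -> target ignites at step 2
Step 3: cell (5,4)='.' (+7 fires, +6 burnt)
Step 4: cell (5,4)='.' (+7 fires, +7 burnt)
Step 5: cell (5,4)='.' (+4 fires, +7 burnt)
Step 6: cell (5,4)='.' (+1 fires, +4 burnt)
Step 7: cell (5,4)='.' (+0 fires, +1 burnt)
  fire out at step 7

2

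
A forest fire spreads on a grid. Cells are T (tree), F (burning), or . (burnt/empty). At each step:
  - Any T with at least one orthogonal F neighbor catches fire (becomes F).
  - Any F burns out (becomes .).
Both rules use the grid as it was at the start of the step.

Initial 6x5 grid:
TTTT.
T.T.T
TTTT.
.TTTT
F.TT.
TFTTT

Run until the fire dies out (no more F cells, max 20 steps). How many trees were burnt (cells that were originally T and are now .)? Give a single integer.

Step 1: +2 fires, +2 burnt (F count now 2)
Step 2: +2 fires, +2 burnt (F count now 2)
Step 3: +3 fires, +2 burnt (F count now 3)
Step 4: +3 fires, +3 burnt (F count now 3)
Step 5: +4 fires, +3 burnt (F count now 4)
Step 6: +2 fires, +4 burnt (F count now 2)
Step 7: +3 fires, +2 burnt (F count now 3)
Step 8: +1 fires, +3 burnt (F count now 1)
Step 9: +0 fires, +1 burnt (F count now 0)
Fire out after step 9
Initially T: 21, now '.': 29
Total burnt (originally-T cells now '.'): 20

Answer: 20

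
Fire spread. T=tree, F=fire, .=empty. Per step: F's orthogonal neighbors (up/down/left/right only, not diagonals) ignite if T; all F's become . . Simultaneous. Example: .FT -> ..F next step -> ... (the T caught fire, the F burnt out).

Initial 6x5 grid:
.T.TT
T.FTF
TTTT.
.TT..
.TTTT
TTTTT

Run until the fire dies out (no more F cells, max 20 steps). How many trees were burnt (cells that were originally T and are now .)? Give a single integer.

Answer: 19

Derivation:
Step 1: +3 fires, +2 burnt (F count now 3)
Step 2: +4 fires, +3 burnt (F count now 4)
Step 3: +3 fires, +4 burnt (F count now 3)
Step 4: +4 fires, +3 burnt (F count now 4)
Step 5: +3 fires, +4 burnt (F count now 3)
Step 6: +2 fires, +3 burnt (F count now 2)
Step 7: +0 fires, +2 burnt (F count now 0)
Fire out after step 7
Initially T: 20, now '.': 29
Total burnt (originally-T cells now '.'): 19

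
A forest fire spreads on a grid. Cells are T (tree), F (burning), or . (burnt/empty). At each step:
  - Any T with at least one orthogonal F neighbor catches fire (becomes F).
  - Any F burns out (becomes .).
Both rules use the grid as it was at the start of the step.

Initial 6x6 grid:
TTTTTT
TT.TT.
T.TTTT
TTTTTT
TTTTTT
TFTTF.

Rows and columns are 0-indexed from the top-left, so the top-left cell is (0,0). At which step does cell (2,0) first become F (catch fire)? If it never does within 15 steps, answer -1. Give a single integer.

Step 1: cell (2,0)='T' (+5 fires, +2 burnt)
Step 2: cell (2,0)='T' (+6 fires, +5 burnt)
Step 3: cell (2,0)='T' (+5 fires, +6 burnt)
Step 4: cell (2,0)='F' (+5 fires, +5 burnt)
  -> target ignites at step 4
Step 5: cell (2,0)='.' (+3 fires, +5 burnt)
Step 6: cell (2,0)='.' (+4 fires, +3 burnt)
Step 7: cell (2,0)='.' (+2 fires, +4 burnt)
Step 8: cell (2,0)='.' (+0 fires, +2 burnt)
  fire out at step 8

4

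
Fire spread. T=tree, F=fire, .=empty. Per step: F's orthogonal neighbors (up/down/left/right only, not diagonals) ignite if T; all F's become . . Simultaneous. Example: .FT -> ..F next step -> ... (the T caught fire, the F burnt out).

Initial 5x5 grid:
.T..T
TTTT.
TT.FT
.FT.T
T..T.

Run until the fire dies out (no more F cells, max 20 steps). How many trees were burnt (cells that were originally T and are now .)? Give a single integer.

Step 1: +4 fires, +2 burnt (F count now 4)
Step 2: +4 fires, +4 burnt (F count now 4)
Step 3: +2 fires, +4 burnt (F count now 2)
Step 4: +0 fires, +2 burnt (F count now 0)
Fire out after step 4
Initially T: 13, now '.': 22
Total burnt (originally-T cells now '.'): 10

Answer: 10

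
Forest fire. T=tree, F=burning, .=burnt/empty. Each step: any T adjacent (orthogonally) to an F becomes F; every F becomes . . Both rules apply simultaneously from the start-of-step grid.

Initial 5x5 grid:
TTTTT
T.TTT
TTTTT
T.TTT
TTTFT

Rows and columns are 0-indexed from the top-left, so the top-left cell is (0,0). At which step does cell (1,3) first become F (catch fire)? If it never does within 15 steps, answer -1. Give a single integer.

Step 1: cell (1,3)='T' (+3 fires, +1 burnt)
Step 2: cell (1,3)='T' (+4 fires, +3 burnt)
Step 3: cell (1,3)='F' (+4 fires, +4 burnt)
  -> target ignites at step 3
Step 4: cell (1,3)='.' (+5 fires, +4 burnt)
Step 5: cell (1,3)='.' (+3 fires, +5 burnt)
Step 6: cell (1,3)='.' (+2 fires, +3 burnt)
Step 7: cell (1,3)='.' (+1 fires, +2 burnt)
Step 8: cell (1,3)='.' (+0 fires, +1 burnt)
  fire out at step 8

3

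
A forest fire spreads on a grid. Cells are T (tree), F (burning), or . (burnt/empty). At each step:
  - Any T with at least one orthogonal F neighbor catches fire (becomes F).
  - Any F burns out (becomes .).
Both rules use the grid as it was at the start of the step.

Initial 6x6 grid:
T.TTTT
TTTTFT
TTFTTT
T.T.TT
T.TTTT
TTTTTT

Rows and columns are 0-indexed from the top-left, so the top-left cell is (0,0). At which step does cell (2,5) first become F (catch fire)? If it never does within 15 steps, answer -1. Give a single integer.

Step 1: cell (2,5)='T' (+8 fires, +2 burnt)
Step 2: cell (2,5)='F' (+8 fires, +8 burnt)
  -> target ignites at step 2
Step 3: cell (2,5)='.' (+6 fires, +8 burnt)
Step 4: cell (2,5)='.' (+6 fires, +6 burnt)
Step 5: cell (2,5)='.' (+2 fires, +6 burnt)
Step 6: cell (2,5)='.' (+0 fires, +2 burnt)
  fire out at step 6

2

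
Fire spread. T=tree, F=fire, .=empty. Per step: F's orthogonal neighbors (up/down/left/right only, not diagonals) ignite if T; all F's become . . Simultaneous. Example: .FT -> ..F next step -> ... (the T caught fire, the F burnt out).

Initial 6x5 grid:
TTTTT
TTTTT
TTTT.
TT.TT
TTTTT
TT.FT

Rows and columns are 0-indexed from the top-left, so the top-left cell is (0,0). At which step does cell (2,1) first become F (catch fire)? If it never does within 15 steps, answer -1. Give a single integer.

Step 1: cell (2,1)='T' (+2 fires, +1 burnt)
Step 2: cell (2,1)='T' (+3 fires, +2 burnt)
Step 3: cell (2,1)='T' (+3 fires, +3 burnt)
Step 4: cell (2,1)='T' (+5 fires, +3 burnt)
Step 5: cell (2,1)='F' (+6 fires, +5 burnt)
  -> target ignites at step 5
Step 6: cell (2,1)='.' (+4 fires, +6 burnt)
Step 7: cell (2,1)='.' (+2 fires, +4 burnt)
Step 8: cell (2,1)='.' (+1 fires, +2 burnt)
Step 9: cell (2,1)='.' (+0 fires, +1 burnt)
  fire out at step 9

5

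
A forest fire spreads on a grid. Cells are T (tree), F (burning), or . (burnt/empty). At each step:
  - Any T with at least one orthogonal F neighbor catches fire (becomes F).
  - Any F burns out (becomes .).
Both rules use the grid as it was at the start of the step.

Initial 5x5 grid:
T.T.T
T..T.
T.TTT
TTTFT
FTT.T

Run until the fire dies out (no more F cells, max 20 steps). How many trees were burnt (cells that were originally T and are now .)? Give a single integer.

Step 1: +5 fires, +2 burnt (F count now 5)
Step 2: +7 fires, +5 burnt (F count now 7)
Step 3: +1 fires, +7 burnt (F count now 1)
Step 4: +1 fires, +1 burnt (F count now 1)
Step 5: +0 fires, +1 burnt (F count now 0)
Fire out after step 5
Initially T: 16, now '.': 23
Total burnt (originally-T cells now '.'): 14

Answer: 14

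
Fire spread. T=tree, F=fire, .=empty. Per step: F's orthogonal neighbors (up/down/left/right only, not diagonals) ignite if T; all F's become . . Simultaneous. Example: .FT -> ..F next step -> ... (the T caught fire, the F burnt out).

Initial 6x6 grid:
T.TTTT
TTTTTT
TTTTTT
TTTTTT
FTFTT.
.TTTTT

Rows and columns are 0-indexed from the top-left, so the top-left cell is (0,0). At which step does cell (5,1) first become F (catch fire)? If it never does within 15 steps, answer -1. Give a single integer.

Step 1: cell (5,1)='T' (+5 fires, +2 burnt)
Step 2: cell (5,1)='F' (+7 fires, +5 burnt)
  -> target ignites at step 2
Step 3: cell (5,1)='.' (+6 fires, +7 burnt)
Step 4: cell (5,1)='.' (+7 fires, +6 burnt)
Step 5: cell (5,1)='.' (+3 fires, +7 burnt)
Step 6: cell (5,1)='.' (+2 fires, +3 burnt)
Step 7: cell (5,1)='.' (+1 fires, +2 burnt)
Step 8: cell (5,1)='.' (+0 fires, +1 burnt)
  fire out at step 8

2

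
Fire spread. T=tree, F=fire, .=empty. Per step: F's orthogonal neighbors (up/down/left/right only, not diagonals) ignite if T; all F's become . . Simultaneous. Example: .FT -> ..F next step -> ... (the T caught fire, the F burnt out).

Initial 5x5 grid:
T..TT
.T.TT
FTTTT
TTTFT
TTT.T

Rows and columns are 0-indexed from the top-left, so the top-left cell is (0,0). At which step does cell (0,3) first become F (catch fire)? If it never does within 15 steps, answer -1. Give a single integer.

Step 1: cell (0,3)='T' (+5 fires, +2 burnt)
Step 2: cell (0,3)='T' (+8 fires, +5 burnt)
Step 3: cell (0,3)='F' (+3 fires, +8 burnt)
  -> target ignites at step 3
Step 4: cell (0,3)='.' (+1 fires, +3 burnt)
Step 5: cell (0,3)='.' (+0 fires, +1 burnt)
  fire out at step 5

3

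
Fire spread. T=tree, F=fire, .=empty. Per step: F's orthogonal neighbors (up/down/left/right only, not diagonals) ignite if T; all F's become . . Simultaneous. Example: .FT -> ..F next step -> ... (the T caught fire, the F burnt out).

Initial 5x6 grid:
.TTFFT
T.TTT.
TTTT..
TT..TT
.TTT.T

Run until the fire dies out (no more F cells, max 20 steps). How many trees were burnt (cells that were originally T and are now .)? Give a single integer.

Step 1: +4 fires, +2 burnt (F count now 4)
Step 2: +3 fires, +4 burnt (F count now 3)
Step 3: +1 fires, +3 burnt (F count now 1)
Step 4: +1 fires, +1 burnt (F count now 1)
Step 5: +2 fires, +1 burnt (F count now 2)
Step 6: +3 fires, +2 burnt (F count now 3)
Step 7: +1 fires, +3 burnt (F count now 1)
Step 8: +1 fires, +1 burnt (F count now 1)
Step 9: +0 fires, +1 burnt (F count now 0)
Fire out after step 9
Initially T: 19, now '.': 27
Total burnt (originally-T cells now '.'): 16

Answer: 16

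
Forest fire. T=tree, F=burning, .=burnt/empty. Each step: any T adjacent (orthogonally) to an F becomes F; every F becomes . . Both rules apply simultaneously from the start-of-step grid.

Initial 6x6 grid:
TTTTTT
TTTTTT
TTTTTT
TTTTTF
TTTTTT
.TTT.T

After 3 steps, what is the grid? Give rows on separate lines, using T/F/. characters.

Step 1: 3 trees catch fire, 1 burn out
  TTTTTT
  TTTTTT
  TTTTTF
  TTTTF.
  TTTTTF
  .TTT.T
Step 2: 5 trees catch fire, 3 burn out
  TTTTTT
  TTTTTF
  TTTTF.
  TTTF..
  TTTTF.
  .TTT.F
Step 3: 5 trees catch fire, 5 burn out
  TTTTTF
  TTTTF.
  TTTF..
  TTF...
  TTTF..
  .TTT..

TTTTTF
TTTTF.
TTTF..
TTF...
TTTF..
.TTT..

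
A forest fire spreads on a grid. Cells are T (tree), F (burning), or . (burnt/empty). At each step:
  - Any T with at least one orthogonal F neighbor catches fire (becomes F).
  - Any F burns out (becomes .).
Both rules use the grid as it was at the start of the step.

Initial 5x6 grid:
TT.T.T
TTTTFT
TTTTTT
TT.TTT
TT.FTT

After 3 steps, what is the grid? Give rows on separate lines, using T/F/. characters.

Step 1: 5 trees catch fire, 2 burn out
  TT.T.T
  TTTF.F
  TTTTFT
  TT.FTT
  TT..FT
Step 2: 7 trees catch fire, 5 burn out
  TT.F.F
  TTF...
  TTTF.F
  TT..FT
  TT...F
Step 3: 3 trees catch fire, 7 burn out
  TT....
  TF....
  TTF...
  TT...F
  TT....

TT....
TF....
TTF...
TT...F
TT....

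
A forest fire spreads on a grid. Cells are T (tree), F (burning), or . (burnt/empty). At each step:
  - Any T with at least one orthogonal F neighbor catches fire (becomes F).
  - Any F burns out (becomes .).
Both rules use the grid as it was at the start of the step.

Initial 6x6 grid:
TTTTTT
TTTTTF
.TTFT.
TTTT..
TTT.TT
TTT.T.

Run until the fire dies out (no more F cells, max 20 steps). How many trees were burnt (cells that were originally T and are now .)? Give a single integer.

Answer: 24

Derivation:
Step 1: +6 fires, +2 burnt (F count now 6)
Step 2: +5 fires, +6 burnt (F count now 5)
Step 3: +4 fires, +5 burnt (F count now 4)
Step 4: +5 fires, +4 burnt (F count now 5)
Step 5: +3 fires, +5 burnt (F count now 3)
Step 6: +1 fires, +3 burnt (F count now 1)
Step 7: +0 fires, +1 burnt (F count now 0)
Fire out after step 7
Initially T: 27, now '.': 33
Total burnt (originally-T cells now '.'): 24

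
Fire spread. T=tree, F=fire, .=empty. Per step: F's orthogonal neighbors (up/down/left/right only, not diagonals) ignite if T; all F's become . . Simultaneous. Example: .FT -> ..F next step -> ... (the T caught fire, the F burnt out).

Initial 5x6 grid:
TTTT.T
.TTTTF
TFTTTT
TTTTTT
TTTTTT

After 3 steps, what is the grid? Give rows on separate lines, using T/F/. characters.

Step 1: 7 trees catch fire, 2 burn out
  TTTT.F
  .FTTF.
  F.FTTF
  TFTTTT
  TTTTTT
Step 2: 9 trees catch fire, 7 burn out
  TFTT..
  ..FF..
  ...FF.
  F.FTTF
  TFTTTT
Step 3: 8 trees catch fire, 9 burn out
  F.FF..
  ......
  ......
  ...FF.
  F.FTTF

F.FF..
......
......
...FF.
F.FTTF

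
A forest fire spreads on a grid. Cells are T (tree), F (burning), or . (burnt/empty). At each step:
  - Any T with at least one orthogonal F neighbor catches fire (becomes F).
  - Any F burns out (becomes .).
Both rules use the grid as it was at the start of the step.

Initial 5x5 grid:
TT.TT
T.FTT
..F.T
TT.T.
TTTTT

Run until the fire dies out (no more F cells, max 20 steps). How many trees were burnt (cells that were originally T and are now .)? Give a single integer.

Answer: 5

Derivation:
Step 1: +1 fires, +2 burnt (F count now 1)
Step 2: +2 fires, +1 burnt (F count now 2)
Step 3: +2 fires, +2 burnt (F count now 2)
Step 4: +0 fires, +2 burnt (F count now 0)
Fire out after step 4
Initially T: 16, now '.': 14
Total burnt (originally-T cells now '.'): 5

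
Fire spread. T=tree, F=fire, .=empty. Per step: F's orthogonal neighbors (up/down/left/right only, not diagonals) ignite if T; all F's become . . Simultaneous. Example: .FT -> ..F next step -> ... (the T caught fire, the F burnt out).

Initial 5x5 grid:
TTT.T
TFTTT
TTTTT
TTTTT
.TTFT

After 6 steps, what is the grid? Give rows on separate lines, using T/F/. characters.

Step 1: 7 trees catch fire, 2 burn out
  TFT.T
  F.FTT
  TFTTT
  TTTFT
  .TF.F
Step 2: 10 trees catch fire, 7 burn out
  F.F.T
  ...FT
  F.FFT
  TFF.F
  .F...
Step 3: 3 trees catch fire, 10 burn out
  ....T
  ....F
  ....F
  F....
  .....
Step 4: 1 trees catch fire, 3 burn out
  ....F
  .....
  .....
  .....
  .....
Step 5: 0 trees catch fire, 1 burn out
  .....
  .....
  .....
  .....
  .....
Step 6: 0 trees catch fire, 0 burn out
  .....
  .....
  .....
  .....
  .....

.....
.....
.....
.....
.....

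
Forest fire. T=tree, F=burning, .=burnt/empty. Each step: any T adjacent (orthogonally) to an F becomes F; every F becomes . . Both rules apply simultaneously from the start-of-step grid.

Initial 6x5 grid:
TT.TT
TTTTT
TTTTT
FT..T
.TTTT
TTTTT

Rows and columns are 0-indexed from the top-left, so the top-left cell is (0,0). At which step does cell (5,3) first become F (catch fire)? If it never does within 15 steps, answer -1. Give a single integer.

Step 1: cell (5,3)='T' (+2 fires, +1 burnt)
Step 2: cell (5,3)='T' (+3 fires, +2 burnt)
Step 3: cell (5,3)='T' (+5 fires, +3 burnt)
Step 4: cell (5,3)='T' (+6 fires, +5 burnt)
Step 5: cell (5,3)='F' (+4 fires, +6 burnt)
  -> target ignites at step 5
Step 6: cell (5,3)='.' (+4 fires, +4 burnt)
Step 7: cell (5,3)='.' (+1 fires, +4 burnt)
Step 8: cell (5,3)='.' (+0 fires, +1 burnt)
  fire out at step 8

5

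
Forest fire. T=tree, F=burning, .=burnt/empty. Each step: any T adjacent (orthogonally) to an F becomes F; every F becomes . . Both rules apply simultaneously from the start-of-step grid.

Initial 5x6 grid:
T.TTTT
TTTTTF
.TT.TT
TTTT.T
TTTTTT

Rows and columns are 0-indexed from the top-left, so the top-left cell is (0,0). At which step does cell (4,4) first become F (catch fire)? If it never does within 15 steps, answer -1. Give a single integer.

Step 1: cell (4,4)='T' (+3 fires, +1 burnt)
Step 2: cell (4,4)='T' (+4 fires, +3 burnt)
Step 3: cell (4,4)='T' (+3 fires, +4 burnt)
Step 4: cell (4,4)='F' (+4 fires, +3 burnt)
  -> target ignites at step 4
Step 5: cell (4,4)='.' (+4 fires, +4 burnt)
Step 6: cell (4,4)='.' (+4 fires, +4 burnt)
Step 7: cell (4,4)='.' (+2 fires, +4 burnt)
Step 8: cell (4,4)='.' (+1 fires, +2 burnt)
Step 9: cell (4,4)='.' (+0 fires, +1 burnt)
  fire out at step 9

4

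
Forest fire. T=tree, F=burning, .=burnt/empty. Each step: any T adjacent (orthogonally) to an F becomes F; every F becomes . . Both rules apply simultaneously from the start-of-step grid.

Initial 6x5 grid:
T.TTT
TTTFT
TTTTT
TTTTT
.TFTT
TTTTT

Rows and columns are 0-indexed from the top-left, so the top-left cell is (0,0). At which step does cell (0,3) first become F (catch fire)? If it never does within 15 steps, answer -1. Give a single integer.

Step 1: cell (0,3)='F' (+8 fires, +2 burnt)
  -> target ignites at step 1
Step 2: cell (0,3)='.' (+10 fires, +8 burnt)
Step 3: cell (0,3)='.' (+6 fires, +10 burnt)
Step 4: cell (0,3)='.' (+2 fires, +6 burnt)
Step 5: cell (0,3)='.' (+0 fires, +2 burnt)
  fire out at step 5

1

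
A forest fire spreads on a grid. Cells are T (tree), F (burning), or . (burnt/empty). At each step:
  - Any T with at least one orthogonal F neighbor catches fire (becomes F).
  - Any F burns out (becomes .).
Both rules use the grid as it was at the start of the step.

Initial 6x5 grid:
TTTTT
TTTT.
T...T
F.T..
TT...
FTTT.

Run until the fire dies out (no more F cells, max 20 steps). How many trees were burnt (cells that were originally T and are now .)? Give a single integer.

Step 1: +3 fires, +2 burnt (F count now 3)
Step 2: +3 fires, +3 burnt (F count now 3)
Step 3: +3 fires, +3 burnt (F count now 3)
Step 4: +2 fires, +3 burnt (F count now 2)
Step 5: +2 fires, +2 burnt (F count now 2)
Step 6: +1 fires, +2 burnt (F count now 1)
Step 7: +1 fires, +1 burnt (F count now 1)
Step 8: +0 fires, +1 burnt (F count now 0)
Fire out after step 8
Initially T: 17, now '.': 28
Total burnt (originally-T cells now '.'): 15

Answer: 15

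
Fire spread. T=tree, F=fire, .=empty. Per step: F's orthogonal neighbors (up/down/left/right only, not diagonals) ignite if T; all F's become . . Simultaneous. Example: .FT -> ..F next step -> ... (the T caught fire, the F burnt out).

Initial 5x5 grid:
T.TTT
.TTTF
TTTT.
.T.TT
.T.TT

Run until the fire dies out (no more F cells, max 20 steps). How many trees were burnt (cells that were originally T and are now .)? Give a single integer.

Step 1: +2 fires, +1 burnt (F count now 2)
Step 2: +3 fires, +2 burnt (F count now 3)
Step 3: +4 fires, +3 burnt (F count now 4)
Step 4: +3 fires, +4 burnt (F count now 3)
Step 5: +3 fires, +3 burnt (F count now 3)
Step 6: +1 fires, +3 burnt (F count now 1)
Step 7: +0 fires, +1 burnt (F count now 0)
Fire out after step 7
Initially T: 17, now '.': 24
Total burnt (originally-T cells now '.'): 16

Answer: 16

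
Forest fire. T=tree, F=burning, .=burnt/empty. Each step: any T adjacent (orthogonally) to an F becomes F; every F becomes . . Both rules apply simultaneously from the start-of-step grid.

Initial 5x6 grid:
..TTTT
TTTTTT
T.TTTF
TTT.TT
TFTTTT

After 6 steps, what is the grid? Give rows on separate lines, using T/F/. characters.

Step 1: 6 trees catch fire, 2 burn out
  ..TTTT
  TTTTTF
  T.TTF.
  TFT.TF
  F.FTTT
Step 2: 8 trees catch fire, 6 burn out
  ..TTTF
  TTTTF.
  T.TF..
  F.F.F.
  ...FTF
Step 3: 5 trees catch fire, 8 burn out
  ..TTF.
  TTTF..
  F.F...
  ......
  ....F.
Step 4: 3 trees catch fire, 5 burn out
  ..TF..
  FTF...
  ......
  ......
  ......
Step 5: 2 trees catch fire, 3 burn out
  ..F...
  .F....
  ......
  ......
  ......
Step 6: 0 trees catch fire, 2 burn out
  ......
  ......
  ......
  ......
  ......

......
......
......
......
......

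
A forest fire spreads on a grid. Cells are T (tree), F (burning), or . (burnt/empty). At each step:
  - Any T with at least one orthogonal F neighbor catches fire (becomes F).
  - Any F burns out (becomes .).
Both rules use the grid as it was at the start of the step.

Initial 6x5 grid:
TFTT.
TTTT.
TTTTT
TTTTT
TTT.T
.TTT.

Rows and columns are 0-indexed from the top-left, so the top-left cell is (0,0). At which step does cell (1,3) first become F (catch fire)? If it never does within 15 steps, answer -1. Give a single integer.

Step 1: cell (1,3)='T' (+3 fires, +1 burnt)
Step 2: cell (1,3)='T' (+4 fires, +3 burnt)
Step 3: cell (1,3)='F' (+4 fires, +4 burnt)
  -> target ignites at step 3
Step 4: cell (1,3)='.' (+4 fires, +4 burnt)
Step 5: cell (1,3)='.' (+5 fires, +4 burnt)
Step 6: cell (1,3)='.' (+2 fires, +5 burnt)
Step 7: cell (1,3)='.' (+2 fires, +2 burnt)
Step 8: cell (1,3)='.' (+0 fires, +2 burnt)
  fire out at step 8

3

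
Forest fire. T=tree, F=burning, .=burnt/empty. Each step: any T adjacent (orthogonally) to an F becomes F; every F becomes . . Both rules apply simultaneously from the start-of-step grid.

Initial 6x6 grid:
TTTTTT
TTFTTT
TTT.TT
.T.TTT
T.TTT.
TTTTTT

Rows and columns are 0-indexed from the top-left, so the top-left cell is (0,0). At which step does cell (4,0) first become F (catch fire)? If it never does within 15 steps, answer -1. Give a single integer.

Step 1: cell (4,0)='T' (+4 fires, +1 burnt)
Step 2: cell (4,0)='T' (+5 fires, +4 burnt)
Step 3: cell (4,0)='T' (+6 fires, +5 burnt)
Step 4: cell (4,0)='T' (+3 fires, +6 burnt)
Step 5: cell (4,0)='T' (+3 fires, +3 burnt)
Step 6: cell (4,0)='T' (+2 fires, +3 burnt)
Step 7: cell (4,0)='T' (+3 fires, +2 burnt)
Step 8: cell (4,0)='T' (+1 fires, +3 burnt)
Step 9: cell (4,0)='T' (+1 fires, +1 burnt)
Step 10: cell (4,0)='T' (+1 fires, +1 burnt)
Step 11: cell (4,0)='F' (+1 fires, +1 burnt)
  -> target ignites at step 11
Step 12: cell (4,0)='.' (+0 fires, +1 burnt)
  fire out at step 12

11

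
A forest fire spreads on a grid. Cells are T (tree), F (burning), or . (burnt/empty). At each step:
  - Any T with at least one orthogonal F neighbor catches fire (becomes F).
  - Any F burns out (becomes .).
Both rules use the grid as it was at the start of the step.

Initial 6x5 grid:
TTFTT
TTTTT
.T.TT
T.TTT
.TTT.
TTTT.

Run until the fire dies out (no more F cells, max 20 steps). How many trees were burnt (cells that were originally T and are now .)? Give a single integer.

Step 1: +3 fires, +1 burnt (F count now 3)
Step 2: +4 fires, +3 burnt (F count now 4)
Step 3: +4 fires, +4 burnt (F count now 4)
Step 4: +2 fires, +4 burnt (F count now 2)
Step 5: +3 fires, +2 burnt (F count now 3)
Step 6: +2 fires, +3 burnt (F count now 2)
Step 7: +2 fires, +2 burnt (F count now 2)
Step 8: +1 fires, +2 burnt (F count now 1)
Step 9: +1 fires, +1 burnt (F count now 1)
Step 10: +0 fires, +1 burnt (F count now 0)
Fire out after step 10
Initially T: 23, now '.': 29
Total burnt (originally-T cells now '.'): 22

Answer: 22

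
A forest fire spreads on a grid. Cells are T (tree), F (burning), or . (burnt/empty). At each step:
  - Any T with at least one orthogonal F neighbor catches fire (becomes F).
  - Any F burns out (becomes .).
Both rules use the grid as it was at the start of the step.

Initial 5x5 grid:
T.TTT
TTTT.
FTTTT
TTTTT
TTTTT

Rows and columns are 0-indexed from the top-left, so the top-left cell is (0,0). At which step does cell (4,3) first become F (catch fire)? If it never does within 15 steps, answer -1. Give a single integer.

Step 1: cell (4,3)='T' (+3 fires, +1 burnt)
Step 2: cell (4,3)='T' (+5 fires, +3 burnt)
Step 3: cell (4,3)='T' (+4 fires, +5 burnt)
Step 4: cell (4,3)='T' (+5 fires, +4 burnt)
Step 5: cell (4,3)='F' (+3 fires, +5 burnt)
  -> target ignites at step 5
Step 6: cell (4,3)='.' (+2 fires, +3 burnt)
Step 7: cell (4,3)='.' (+0 fires, +2 burnt)
  fire out at step 7

5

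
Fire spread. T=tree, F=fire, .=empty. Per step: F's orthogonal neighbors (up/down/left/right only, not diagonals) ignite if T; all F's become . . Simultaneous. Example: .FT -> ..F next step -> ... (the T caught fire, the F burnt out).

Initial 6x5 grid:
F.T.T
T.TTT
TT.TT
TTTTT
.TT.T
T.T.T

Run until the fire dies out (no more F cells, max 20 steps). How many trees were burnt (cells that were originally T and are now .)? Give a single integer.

Step 1: +1 fires, +1 burnt (F count now 1)
Step 2: +1 fires, +1 burnt (F count now 1)
Step 3: +2 fires, +1 burnt (F count now 2)
Step 4: +1 fires, +2 burnt (F count now 1)
Step 5: +2 fires, +1 burnt (F count now 2)
Step 6: +2 fires, +2 burnt (F count now 2)
Step 7: +3 fires, +2 burnt (F count now 3)
Step 8: +3 fires, +3 burnt (F count now 3)
Step 9: +3 fires, +3 burnt (F count now 3)
Step 10: +2 fires, +3 burnt (F count now 2)
Step 11: +0 fires, +2 burnt (F count now 0)
Fire out after step 11
Initially T: 21, now '.': 29
Total burnt (originally-T cells now '.'): 20

Answer: 20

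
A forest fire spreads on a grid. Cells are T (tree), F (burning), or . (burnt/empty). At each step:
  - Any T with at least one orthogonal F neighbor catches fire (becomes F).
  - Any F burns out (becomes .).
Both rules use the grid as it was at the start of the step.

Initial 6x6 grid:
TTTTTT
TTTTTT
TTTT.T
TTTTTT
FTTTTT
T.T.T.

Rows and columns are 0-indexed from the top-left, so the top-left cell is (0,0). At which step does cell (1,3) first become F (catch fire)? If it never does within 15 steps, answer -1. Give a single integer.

Step 1: cell (1,3)='T' (+3 fires, +1 burnt)
Step 2: cell (1,3)='T' (+3 fires, +3 burnt)
Step 3: cell (1,3)='T' (+5 fires, +3 burnt)
Step 4: cell (1,3)='T' (+5 fires, +5 burnt)
Step 5: cell (1,3)='T' (+6 fires, +5 burnt)
Step 6: cell (1,3)='F' (+3 fires, +6 burnt)
  -> target ignites at step 6
Step 7: cell (1,3)='.' (+3 fires, +3 burnt)
Step 8: cell (1,3)='.' (+2 fires, +3 burnt)
Step 9: cell (1,3)='.' (+1 fires, +2 burnt)
Step 10: cell (1,3)='.' (+0 fires, +1 burnt)
  fire out at step 10

6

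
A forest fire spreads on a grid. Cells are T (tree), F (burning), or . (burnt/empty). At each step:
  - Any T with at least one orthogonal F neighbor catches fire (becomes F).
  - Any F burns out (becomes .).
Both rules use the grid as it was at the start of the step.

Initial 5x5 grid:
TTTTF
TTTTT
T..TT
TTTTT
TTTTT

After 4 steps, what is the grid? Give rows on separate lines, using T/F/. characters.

Step 1: 2 trees catch fire, 1 burn out
  TTTF.
  TTTTF
  T..TT
  TTTTT
  TTTTT
Step 2: 3 trees catch fire, 2 burn out
  TTF..
  TTTF.
  T..TF
  TTTTT
  TTTTT
Step 3: 4 trees catch fire, 3 burn out
  TF...
  TTF..
  T..F.
  TTTTF
  TTTTT
Step 4: 4 trees catch fire, 4 burn out
  F....
  TF...
  T....
  TTTF.
  TTTTF

F....
TF...
T....
TTTF.
TTTTF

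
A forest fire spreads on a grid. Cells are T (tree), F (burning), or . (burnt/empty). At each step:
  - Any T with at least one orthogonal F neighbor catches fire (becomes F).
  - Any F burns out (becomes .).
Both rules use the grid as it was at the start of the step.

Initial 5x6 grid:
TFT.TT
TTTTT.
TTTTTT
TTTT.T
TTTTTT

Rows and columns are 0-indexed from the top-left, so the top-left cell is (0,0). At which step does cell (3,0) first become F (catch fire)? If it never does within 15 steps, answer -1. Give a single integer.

Step 1: cell (3,0)='T' (+3 fires, +1 burnt)
Step 2: cell (3,0)='T' (+3 fires, +3 burnt)
Step 3: cell (3,0)='T' (+4 fires, +3 burnt)
Step 4: cell (3,0)='F' (+5 fires, +4 burnt)
  -> target ignites at step 4
Step 5: cell (3,0)='.' (+5 fires, +5 burnt)
Step 6: cell (3,0)='.' (+3 fires, +5 burnt)
Step 7: cell (3,0)='.' (+2 fires, +3 burnt)
Step 8: cell (3,0)='.' (+1 fires, +2 burnt)
Step 9: cell (3,0)='.' (+0 fires, +1 burnt)
  fire out at step 9

4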